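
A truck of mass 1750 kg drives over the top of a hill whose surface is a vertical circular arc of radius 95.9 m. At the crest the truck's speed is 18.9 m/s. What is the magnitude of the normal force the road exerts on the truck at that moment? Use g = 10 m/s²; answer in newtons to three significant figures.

At the crest the centripetal acceleration points downward (toward the centre of the arc), so mg − N = mv²/r.
N = m(g − v²/r) = 1750 × (10.0 − (18.9)²/95.9) = 1750 × (10.0 − 3.725) = 1750 × 6.275 = 10980 N.

11000 N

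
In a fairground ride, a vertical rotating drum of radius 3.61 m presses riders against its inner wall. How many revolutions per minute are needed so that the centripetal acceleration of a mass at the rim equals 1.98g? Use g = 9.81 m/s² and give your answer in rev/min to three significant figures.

Require ω²r = 1.98g, so ω = √(1.98 × 9.81/3.61) = 2.320 rad/s.
In rev/min: ω × 60/(2π) = 2.320 × 60/(2π) = 22.15 rev/min.

22.2 rev/min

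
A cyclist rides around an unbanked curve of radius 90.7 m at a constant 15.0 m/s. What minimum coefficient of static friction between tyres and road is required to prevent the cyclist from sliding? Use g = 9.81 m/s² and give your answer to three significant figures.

0.253

Friction provides the centripetal force: μ_s m g = m v²/r, so μ_s = v²/(g r) = (15.00)²/(9.81 × 90.7) = 225.0/889.8 = 0.2529.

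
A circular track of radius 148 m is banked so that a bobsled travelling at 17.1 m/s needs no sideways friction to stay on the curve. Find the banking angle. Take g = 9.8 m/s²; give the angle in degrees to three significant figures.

11.4°

For a frictionless banked turn: horizontally N sinθ = mv²/r and vertically N cosθ = mg.
Dividing: tanθ = v²/(r g) = (17.1)²/(148 × 9.8) = 292.4/1450 = 0.2016.
θ = arctan(0.2016) = 11.40°.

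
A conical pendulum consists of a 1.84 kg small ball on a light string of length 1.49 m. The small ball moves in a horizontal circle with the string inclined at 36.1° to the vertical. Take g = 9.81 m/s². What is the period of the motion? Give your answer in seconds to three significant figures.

2.20 s

r = L sinθ = 0.8779 m. From T sinθ = mω²r and T cosθ = mg: tanθ = ω²r/g, so ω² = g tanθ / r = g/(L cosθ).
ω = √(g/(L cosθ)) = √(9.81/(1.49 × 0.8080)) = √8.148 = 2.855 rad/s.
Period = 2π/ω = 2.201 s.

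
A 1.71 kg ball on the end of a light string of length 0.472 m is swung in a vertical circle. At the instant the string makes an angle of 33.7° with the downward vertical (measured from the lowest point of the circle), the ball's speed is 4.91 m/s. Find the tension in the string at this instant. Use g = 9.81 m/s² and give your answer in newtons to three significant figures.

Take the radial direction toward the centre of the circle as positive. The component of the weight along the string toward the centre is −mg cos φ (φ measured from the bottom), so Newton's second law along the string gives T − mg cos φ = m v²/r.
cos 33.7° = 0.8320, so T = m(v²/r + g cos φ) = 1.71 × ((4.91)²/0.472 + 9.81 × 0.8320) = 1.71 × (51.08 + (8.161)) = 1.71 × 59.24 = 101.3 N.

101 N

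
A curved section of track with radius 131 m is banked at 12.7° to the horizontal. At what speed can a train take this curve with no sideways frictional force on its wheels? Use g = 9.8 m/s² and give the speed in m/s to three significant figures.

On a frictionless banked curve, N sinθ = mv²/r and N cosθ = mg, so tanθ = v²/(rg).
v = √(r g tanθ) = √(131 × 9.8 × tan 12.7°) = √(131 × 9.8 × 0.2254) = √289.3 = 17.01 m/s.

17.0 m/s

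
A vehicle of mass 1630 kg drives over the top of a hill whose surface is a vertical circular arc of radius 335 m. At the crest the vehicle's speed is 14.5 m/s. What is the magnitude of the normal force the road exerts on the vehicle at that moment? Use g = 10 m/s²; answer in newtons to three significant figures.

At the crest the centripetal acceleration points downward (toward the centre of the arc), so mg − N = mv²/r.
N = m(g − v²/r) = 1630 × (10.0 − (14.5)²/335) = 1630 × (10.0 − 0.6276) = 1630 × 9.372 = 15280 N.

15300 N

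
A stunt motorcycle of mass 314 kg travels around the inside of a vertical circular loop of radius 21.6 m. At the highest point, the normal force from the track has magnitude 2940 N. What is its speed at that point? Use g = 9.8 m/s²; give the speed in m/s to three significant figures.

20.3 m/s

At the top, N + mg = mv²/r, so v = √(r(N/m + g)) = √(21.6 × (2940/314 + 9.8)) = √(21.6 × 19.16) = √413.9 = 20.35 m/s.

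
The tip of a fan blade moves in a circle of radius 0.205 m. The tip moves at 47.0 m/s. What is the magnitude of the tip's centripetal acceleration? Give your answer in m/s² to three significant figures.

10800 m/s²

a_c = v²/r = (47.00)²/0.205 = 2209/0.205 = 10780 m/s².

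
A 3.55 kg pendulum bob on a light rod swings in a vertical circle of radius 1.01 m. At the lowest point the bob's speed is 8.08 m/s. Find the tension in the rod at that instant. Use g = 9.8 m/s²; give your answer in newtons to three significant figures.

264 N

At the lowest point, T points up (toward the centre) and the weight mg points down (away from the centre), so the net inward force is T − mg = mv²/r.
T = m(v²/r + g) = 3.55 × ((8.08)²/1.01 + 9.8) = 3.55 × (64.64 + 9.8) = 3.55 × 74.44 = 264.3 N.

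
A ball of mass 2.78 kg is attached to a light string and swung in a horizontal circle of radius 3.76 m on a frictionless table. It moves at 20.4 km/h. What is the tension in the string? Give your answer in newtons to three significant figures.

23.7 N

v = 20.4 km/h = 20.4/3.6 = 5.667 m/s.
The tension is the only horizontal force, so it supplies the full centripetal force: T = m v²/r = 2.78 × (5.667)²/3.76 = 2.78 × 32.11/3.76 = 23.74 N.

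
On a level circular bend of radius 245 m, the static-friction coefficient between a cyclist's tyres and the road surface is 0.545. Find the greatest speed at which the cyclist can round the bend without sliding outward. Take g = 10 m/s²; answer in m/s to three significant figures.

36.5 m/s

The only inward force on a level bend is static friction, so at the limit f_s = μ_s N = μ_s m g = m v²/r.
Mass cancels: v_max = √(μ_s g r) = √(0.545 × 10.0 × 245) = √1335 = 36.54 m/s.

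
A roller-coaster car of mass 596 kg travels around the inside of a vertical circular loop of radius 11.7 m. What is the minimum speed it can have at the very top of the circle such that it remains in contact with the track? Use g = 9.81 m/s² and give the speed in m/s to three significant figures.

At the top, both weight mg and N point toward the centre: N + mg = mv²/r.
At minimum speed N → 0, so mg = mv_min²/r ⇒ v_min = √(g r) = √(9.81 × 11.7) = 10.71 m/s.

10.7 m/s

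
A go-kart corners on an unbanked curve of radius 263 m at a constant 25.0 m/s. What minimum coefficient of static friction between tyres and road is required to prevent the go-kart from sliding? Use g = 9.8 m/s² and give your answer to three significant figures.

Friction provides the centripetal force: μ_s m g = m v²/r, so μ_s = v²/(g r) = (25.00)²/(9.8 × 263) = 625.0/2577 = 0.2425.

0.242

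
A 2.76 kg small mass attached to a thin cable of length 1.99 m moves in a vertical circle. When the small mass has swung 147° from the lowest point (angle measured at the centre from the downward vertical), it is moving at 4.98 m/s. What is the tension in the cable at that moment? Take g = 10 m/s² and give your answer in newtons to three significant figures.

11.2 N

Take the radial direction toward the centre of the circle as positive. The component of the weight along the string toward the centre is −mg cos φ (φ measured from the bottom), so Newton's second law along the string gives T − mg cos φ = m v²/r.
cos 147° = -0.8387, so T = m(v²/r + g cos φ) = 2.76 × ((4.98)²/1.99 + 10.0 × -0.8387) = 2.76 × (12.46 + (-8.387)) = 2.76 × 4.076 = 11.25 N.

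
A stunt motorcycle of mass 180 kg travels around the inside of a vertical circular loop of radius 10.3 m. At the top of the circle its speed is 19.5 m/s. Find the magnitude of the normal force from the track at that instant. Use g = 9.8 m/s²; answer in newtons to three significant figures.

4880 N

At the top, both N and the weight mg point inward (toward the centre), so N + mg = mv²/r.
N = m(v²/r − g) = 180 × ((19.5)²/10.3 − 9.8) = 180 × (36.92 − 9.8) = 180 × 27.12 = 4881 N.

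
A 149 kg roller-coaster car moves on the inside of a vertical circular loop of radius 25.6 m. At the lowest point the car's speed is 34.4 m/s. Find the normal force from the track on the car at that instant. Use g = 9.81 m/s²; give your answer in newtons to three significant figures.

8350 N

At the lowest point, N points up (toward the centre) and the weight mg points down (away from the centre), so the net inward force is N − mg = mv²/r.
N = m(v²/r + g) = 149 × ((34.4)²/25.6 + 9.81) = 149 × (46.22 + 9.81) = 149 × 56.04 = 8349 N.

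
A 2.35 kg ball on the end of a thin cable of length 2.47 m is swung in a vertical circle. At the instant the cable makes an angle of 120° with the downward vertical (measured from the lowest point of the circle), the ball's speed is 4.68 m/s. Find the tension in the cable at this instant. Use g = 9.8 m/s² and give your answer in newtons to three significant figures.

Take the radial direction toward the centre of the circle as positive. The component of the weight along the string toward the centre is −mg cos φ (φ measured from the bottom), so Newton's second law along the string gives T − mg cos φ = m v²/r.
cos 120° = -0.5000, so T = m(v²/r + g cos φ) = 2.35 × ((4.68)²/2.47 + 9.8 × -0.5000) = 2.35 × (8.867 + (-4.900)) = 2.35 × 3.967 = 9.323 N.

9.32 N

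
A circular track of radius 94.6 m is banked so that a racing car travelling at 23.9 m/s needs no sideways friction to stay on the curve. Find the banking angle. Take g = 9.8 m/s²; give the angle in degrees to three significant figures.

31.6°

For a frictionless banked turn: horizontally N sinθ = mv²/r and vertically N cosθ = mg.
Dividing: tanθ = v²/(r g) = (23.9)²/(94.6 × 9.8) = 571.2/927.1 = 0.6161.
θ = arctan(0.6161) = 31.64°.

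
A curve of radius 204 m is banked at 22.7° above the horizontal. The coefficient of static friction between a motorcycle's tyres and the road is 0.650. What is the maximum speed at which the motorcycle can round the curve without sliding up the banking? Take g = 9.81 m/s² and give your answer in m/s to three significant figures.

54.2 m/s

At the maximum speed, friction acts down the slope at its limiting value f = μN. Radially (horizontal, toward centre): N sinθ + μN cosθ = mv²/r. Vertically: N cosθ − μN sinθ = mg.
Dividing: v² = r g (sinθ + μcosθ)/(cosθ − μsinθ).
sinθ + μcosθ = 0.3859 + 0.650×0.9225 = 0.9856; cosθ − μsinθ = 0.9225 − 0.650×0.3859 = 0.6717.
v² = 204 × 9.81 × 0.9856/0.6717 = 2936 m²/s², so v = 54.19 m/s.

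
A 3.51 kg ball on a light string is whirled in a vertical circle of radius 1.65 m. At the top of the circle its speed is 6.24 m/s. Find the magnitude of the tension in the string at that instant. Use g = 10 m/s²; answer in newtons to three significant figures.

47.7 N

At the top, both T and the weight mg point inward (toward the centre), so T + mg = mv²/r.
T = m(v²/r − g) = 3.51 × ((6.24)²/1.65 − 10.0) = 3.51 × (23.60 − 10.0) = 3.51 × 13.60 = 47.73 N.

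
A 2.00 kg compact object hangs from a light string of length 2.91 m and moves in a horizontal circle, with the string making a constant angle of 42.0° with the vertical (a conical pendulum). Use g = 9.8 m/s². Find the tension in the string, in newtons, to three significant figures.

26.4 N

Vertically the bob has no acceleration, so T cosθ = mg.
T = mg/cosθ = 2.00 × 9.8 / cos 42.0° = 19.60/0.7431 = 26.37 N.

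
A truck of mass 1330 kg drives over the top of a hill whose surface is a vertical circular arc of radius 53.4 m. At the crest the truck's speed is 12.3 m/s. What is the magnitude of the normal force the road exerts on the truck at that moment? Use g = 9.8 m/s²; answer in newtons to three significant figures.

9270 N

At the crest the centripetal acceleration points downward (toward the centre of the arc), so mg − N = mv²/r.
N = m(g − v²/r) = 1330 × (9.8 − (12.3)²/53.4) = 1330 × (9.8 − 2.833) = 1330 × 6.967 = 9266 N.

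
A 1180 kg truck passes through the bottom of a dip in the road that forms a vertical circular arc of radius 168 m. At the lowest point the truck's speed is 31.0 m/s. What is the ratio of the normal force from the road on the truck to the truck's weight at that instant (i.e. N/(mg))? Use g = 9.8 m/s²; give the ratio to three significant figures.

At the bottom, N − mg = mv²/r, so N = m(v²/r + g) and N/(mg) = v²/(rg) + 1 = (31.0)²/(168 × 9.8) + 1 = 0.5837 + 1 = 1.584.

1.58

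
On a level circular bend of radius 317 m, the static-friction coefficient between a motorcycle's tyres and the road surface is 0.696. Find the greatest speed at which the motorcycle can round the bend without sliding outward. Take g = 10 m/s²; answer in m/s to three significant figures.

47.0 m/s

Friction provides the centripetal force on a flat curve. At maximum speed it is at its limiting value: μ_s m g = m v²/r.
Mass cancels: v_max = √(μ_s g r) = √(0.696 × 10.0 × 317) = √2206 = 46.97 m/s.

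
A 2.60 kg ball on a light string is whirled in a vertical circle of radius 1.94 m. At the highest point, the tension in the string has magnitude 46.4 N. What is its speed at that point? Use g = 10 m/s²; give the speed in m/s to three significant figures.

At the top, T + mg = mv²/r, so v = √(r(T/m + g)) = √(1.94 × (46.4/2.60 + 10.0)) = √(1.94 × 27.85) = √54.02 = 7.350 m/s.

7.35 m/s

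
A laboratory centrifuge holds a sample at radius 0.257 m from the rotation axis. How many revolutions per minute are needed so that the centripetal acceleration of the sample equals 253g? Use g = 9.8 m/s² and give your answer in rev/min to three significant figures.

938 rev/min

Require ω²r = 253g, so ω = √(253 × 9.8/0.257) = 98.22 rad/s.
In rev/min: ω × 60/(2π) = 98.22 × 60/(2π) = 937.9 rev/min.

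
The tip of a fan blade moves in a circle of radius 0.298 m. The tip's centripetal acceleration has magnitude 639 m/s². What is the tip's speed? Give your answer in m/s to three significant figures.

13.8 m/s

a_c = v²/r ⇒ v = √(a_c · r) = √(639 × 0.298) = √190.4 = 13.80 m/s.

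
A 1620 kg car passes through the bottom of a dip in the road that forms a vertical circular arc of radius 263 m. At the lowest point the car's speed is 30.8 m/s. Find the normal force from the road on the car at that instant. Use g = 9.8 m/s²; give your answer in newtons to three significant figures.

At the lowest point, N points up (toward the centre) and the weight mg points down (away from the centre), so the net inward force is N − mg = mv²/r.
N = m(v²/r + g) = 1620 × ((30.8)²/263 + 9.8) = 1620 × (3.607 + 9.8) = 1620 × 13.41 = 21720 N.

21700 N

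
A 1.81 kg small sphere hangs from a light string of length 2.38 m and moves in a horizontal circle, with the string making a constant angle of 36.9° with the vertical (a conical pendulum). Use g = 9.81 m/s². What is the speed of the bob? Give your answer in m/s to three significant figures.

3.24 m/s

The radius of the circle is r = L sinθ = 2.38 × sin 36.9° = 1.429 m.
Horizontally T sinθ = mv²/r and vertically T cosθ = mg, so tanθ = v²/(rg).
v = √(r g tanθ) = √(1.429 × 9.81 × 0.7508) = √10.53 = 3.244 m/s.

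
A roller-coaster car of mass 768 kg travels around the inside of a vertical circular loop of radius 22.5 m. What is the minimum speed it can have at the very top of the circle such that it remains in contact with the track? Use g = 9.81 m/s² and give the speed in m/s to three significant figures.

At the top, both weight mg and N point toward the centre: N + mg = mv²/r.
At minimum speed N → 0, so mg = mv_min²/r ⇒ v_min = √(g r) = √(9.81 × 22.5) = 14.86 m/s.

14.9 m/s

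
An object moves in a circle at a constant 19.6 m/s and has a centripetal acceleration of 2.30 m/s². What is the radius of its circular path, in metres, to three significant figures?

a_c = v²/r ⇒ r = v²/a_c = (19.6)²/2.30 = 384.2/2.30 = 167.0 m.

167 m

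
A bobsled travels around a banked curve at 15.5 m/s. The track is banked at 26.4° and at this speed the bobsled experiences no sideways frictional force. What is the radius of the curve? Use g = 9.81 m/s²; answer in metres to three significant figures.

Frictionless banking: tanθ = v²/(rg), so r = v²/(g tanθ).
r = (15.5)²/(9.81 × tan 26.4°) = 240.2/(9.81 × 0.4964) = 240.2/4.870 = 49.34 m.

49.3 m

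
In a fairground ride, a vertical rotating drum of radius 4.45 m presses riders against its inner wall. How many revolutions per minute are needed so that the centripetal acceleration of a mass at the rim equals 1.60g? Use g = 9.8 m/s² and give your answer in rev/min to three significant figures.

17.9 rev/min

Require ω²r = 1.60g, so ω = √(1.60 × 9.8/4.45) = 1.877 rad/s.
In rev/min: ω × 60/(2π) = 1.877 × 60/(2π) = 17.93 rev/min.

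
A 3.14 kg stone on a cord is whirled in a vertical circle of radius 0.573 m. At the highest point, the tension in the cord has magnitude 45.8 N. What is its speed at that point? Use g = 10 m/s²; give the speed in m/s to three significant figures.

At the top, T + mg = mv²/r, so v = √(r(T/m + g)) = √(0.573 × (45.8/3.14 + 10.0)) = √(0.573 × 24.59) = √14.09 = 3.753 m/s.

3.75 m/s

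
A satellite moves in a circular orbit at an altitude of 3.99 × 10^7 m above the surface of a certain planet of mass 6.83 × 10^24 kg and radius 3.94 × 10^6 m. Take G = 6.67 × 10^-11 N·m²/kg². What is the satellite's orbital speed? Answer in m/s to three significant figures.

Orbital radius r = R + h = 3.94 × 10^6 + 3.99 × 10^7 = 4.384 × 10^7 m.
Gravity supplies the centripetal force: G M m / r² = m v² / r, so v = √(GM/r).
v = √(6.67 × 10^-11 × 6.83 × 10^24 / 4.384 × 10^7) = √(1.039 × 10^7) = 3224 m/s.

3220 m/s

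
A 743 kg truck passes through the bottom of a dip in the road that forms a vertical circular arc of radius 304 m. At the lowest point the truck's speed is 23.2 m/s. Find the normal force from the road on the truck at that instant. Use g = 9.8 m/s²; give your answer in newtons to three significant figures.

8600 N

At the lowest point, N points up (toward the centre) and the weight mg points down (away from the centre), so the net inward force is N − mg = mv²/r.
N = m(v²/r + g) = 743 × ((23.2)²/304 + 9.8) = 743 × (1.771 + 9.8) = 743 × 11.57 = 8597 N.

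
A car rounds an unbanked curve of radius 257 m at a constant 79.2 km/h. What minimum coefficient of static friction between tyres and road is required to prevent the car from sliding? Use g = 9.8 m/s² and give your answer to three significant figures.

v = 79.2/3.6 = 22.00 m/s.
Friction provides the centripetal force: μ_s m g = m v²/r, so μ_s = v²/(g r) = (22.00)²/(9.8 × 257) = 484.0/2519 = 0.1922.

0.192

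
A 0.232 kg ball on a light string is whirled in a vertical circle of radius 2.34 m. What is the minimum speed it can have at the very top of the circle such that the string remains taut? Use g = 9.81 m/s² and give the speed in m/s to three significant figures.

4.79 m/s

At the top, both weight mg and T point toward the centre: T + mg = mv²/r.
At minimum speed T → 0, so mg = mv_min²/r ⇒ v_min = √(g r) = √(9.81 × 2.34) = 4.791 m/s.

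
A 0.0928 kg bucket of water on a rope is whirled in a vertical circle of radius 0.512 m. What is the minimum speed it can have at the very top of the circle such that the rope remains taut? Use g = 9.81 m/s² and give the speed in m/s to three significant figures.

At the top, both weight mg and T point toward the centre: T + mg = mv²/r.
At minimum speed T → 0, so mg = mv_min²/r ⇒ v_min = √(g r) = √(9.81 × 0.512) = 2.241 m/s.

2.24 m/s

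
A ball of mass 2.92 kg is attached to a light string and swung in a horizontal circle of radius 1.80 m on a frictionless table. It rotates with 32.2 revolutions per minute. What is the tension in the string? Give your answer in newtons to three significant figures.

ω = 32.2 rev/min × 2π/60 = 3.372 rad/s, so v = ωr = 3.372 × 1.80 = 6.070 m/s.
The tension is the only horizontal force, so it supplies the full centripetal force: T = m v²/r = 2.92 × (6.070)²/1.80 = 2.92 × 36.84/1.80 = 59.76 N.

59.8 N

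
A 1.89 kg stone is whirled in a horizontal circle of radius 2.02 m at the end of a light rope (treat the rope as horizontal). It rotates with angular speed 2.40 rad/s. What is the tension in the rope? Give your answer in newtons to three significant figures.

22.0 N

v = ωr = 2.40 × 2.02 = 4.848 m/s.
The tension is the only horizontal force, so it supplies the full centripetal force: T = m v²/r = 1.89 × (4.848)²/2.02 = 1.89 × 23.50/2.02 = 21.99 N.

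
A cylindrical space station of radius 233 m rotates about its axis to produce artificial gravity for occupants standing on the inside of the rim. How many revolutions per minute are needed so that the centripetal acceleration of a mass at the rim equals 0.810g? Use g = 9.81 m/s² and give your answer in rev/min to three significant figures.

1.76 rev/min

Require ω²r = 0.810g, so ω = √(0.810 × 9.81/233) = 0.1847 rad/s.
In rev/min: ω × 60/(2π) = 0.1847 × 60/(2π) = 1.763 rev/min.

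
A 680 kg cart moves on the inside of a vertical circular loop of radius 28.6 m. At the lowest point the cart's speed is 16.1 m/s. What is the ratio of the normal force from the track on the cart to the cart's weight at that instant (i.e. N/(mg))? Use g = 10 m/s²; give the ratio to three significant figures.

1.91

At the bottom, N − mg = mv²/r, so N = m(v²/r + g) and N/(mg) = v²/(rg) + 1 = (16.1)²/(28.6 × 10.0) + 1 = 0.9063 + 1 = 1.906.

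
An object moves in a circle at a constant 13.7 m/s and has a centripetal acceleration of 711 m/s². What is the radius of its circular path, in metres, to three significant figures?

0.264 m

a_c = v²/r ⇒ r = v²/a_c = (13.7)²/711 = 187.7/711 = 0.2640 m.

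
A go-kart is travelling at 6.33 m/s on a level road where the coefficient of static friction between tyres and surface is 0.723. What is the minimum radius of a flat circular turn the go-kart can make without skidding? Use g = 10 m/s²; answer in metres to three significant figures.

5.54 m

At the limit, μ_s m g = m v²/r, so r_min = v²/(μ_s g) = (6.33)²/(0.723 × 10.0) = 40.07/7.230 = 5.542 m.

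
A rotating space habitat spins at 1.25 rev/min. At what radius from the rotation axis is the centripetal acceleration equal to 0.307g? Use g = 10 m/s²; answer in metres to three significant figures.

179 m

ω = 1.25 rev/min × 2π/60 = 0.1309 rad/s.
a_c = ω²r = 0.307g ⇒ r = 0.307 × 10.0 / (0.1309)² = 3.070/0.01713 = 179.2 m.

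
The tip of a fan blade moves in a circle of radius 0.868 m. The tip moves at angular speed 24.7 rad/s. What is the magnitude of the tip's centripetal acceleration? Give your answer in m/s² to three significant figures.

530 m/s²

v = ωr = 24.7 × 0.868 = 21.44 m/s.
a_c = v²/r = (21.44)²/0.868 = 459.7/0.868 = 529.6 m/s².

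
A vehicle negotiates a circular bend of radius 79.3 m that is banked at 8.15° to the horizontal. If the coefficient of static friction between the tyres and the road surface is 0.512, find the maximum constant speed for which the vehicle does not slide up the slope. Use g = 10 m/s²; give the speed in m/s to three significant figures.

23.7 m/s

At the maximum speed, friction acts down the slope at its limiting value f = μN. Radially (horizontal, toward centre): N sinθ + μN cosθ = mv²/r. Vertically: N cosθ − μN sinθ = mg.
Dividing: v² = r g (sinθ + μcosθ)/(cosθ − μsinθ).
sinθ + μcosθ = 0.1418 + 0.512×0.9899 = 0.6486; cosθ − μsinθ = 0.9899 − 0.512×0.1418 = 0.9173.
v² = 79.3 × 10.0 × 0.6486/0.9173 = 560.7 m²/s², so v = 23.68 m/s.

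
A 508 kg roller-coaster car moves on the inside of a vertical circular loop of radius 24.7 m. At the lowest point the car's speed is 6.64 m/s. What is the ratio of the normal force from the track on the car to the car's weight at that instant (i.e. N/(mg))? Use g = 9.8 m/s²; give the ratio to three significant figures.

1.18

At the bottom, N − mg = mv²/r, so N = m(v²/r + g) and N/(mg) = v²/(rg) + 1 = (6.64)²/(24.7 × 9.8) + 1 = 0.1821 + 1 = 1.182.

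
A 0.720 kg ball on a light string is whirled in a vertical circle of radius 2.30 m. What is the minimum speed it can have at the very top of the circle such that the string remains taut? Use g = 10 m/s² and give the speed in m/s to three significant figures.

4.80 m/s

At the top, both weight mg and T point toward the centre: T + mg = mv²/r.
At minimum speed T → 0, so mg = mv_min²/r ⇒ v_min = √(g r) = √(10.0 × 2.30) = 4.796 m/s.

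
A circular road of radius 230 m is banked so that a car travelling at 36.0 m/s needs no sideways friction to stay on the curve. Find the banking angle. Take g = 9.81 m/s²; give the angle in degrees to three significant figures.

With no friction, the horizontal component of the normal force provides the centripetal force: N sinθ = mv²/r, while N cosθ = mg vertically.
Dividing: tanθ = v²/(r g) = (36.0)²/(230 × 9.81) = 1296/2256 = 0.5744.
θ = arctan(0.5744) = 29.87°.

29.9°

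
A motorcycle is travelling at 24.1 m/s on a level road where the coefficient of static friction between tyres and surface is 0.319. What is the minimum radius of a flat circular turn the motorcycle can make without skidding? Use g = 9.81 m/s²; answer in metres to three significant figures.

At the limit, μ_s m g = m v²/r, so r_min = v²/(μ_s g) = (24.1)²/(0.319 × 9.81) = 580.8/3.129 = 185.6 m.

186 m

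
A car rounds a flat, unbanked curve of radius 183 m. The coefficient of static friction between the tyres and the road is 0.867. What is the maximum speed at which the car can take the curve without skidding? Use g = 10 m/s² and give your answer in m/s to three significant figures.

39.8 m/s

On a flat curve, static friction is the only horizontal force, so it must supply the full centripetal force: μ_s m g = m v²/r.
Mass cancels: v_max = √(μ_s g r) = √(0.867 × 10.0 × 183) = √1587 = 39.83 m/s.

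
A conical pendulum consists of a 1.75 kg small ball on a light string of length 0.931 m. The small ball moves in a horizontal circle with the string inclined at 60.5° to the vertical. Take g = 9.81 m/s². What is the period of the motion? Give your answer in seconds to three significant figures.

1.36 s

r = L sinθ = 0.8103 m. From T sinθ = mω²r and T cosθ = mg: tanθ = ω²r/g, so ω² = g tanθ / r = g/(L cosθ).
ω = √(g/(L cosθ)) = √(9.81/(0.931 × 0.4924)) = √21.40 = 4.626 rad/s.
Period = 2π/ω = 1.358 s.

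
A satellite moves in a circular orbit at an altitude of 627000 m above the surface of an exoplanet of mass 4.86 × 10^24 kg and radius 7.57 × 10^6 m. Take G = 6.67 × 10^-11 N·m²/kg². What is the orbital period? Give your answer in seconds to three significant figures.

r = R + h = 7.57 × 10^6 + 627000 = 8.197 × 10^6 m. Gravity provides the centripetal force: G M m / r² = m v² / r ⇒ v = √(GM/r) = 6289 m/s.
T = 2πr/v = 2π × 8.197 × 10^6 / 6289 = 8190 s.

8190 s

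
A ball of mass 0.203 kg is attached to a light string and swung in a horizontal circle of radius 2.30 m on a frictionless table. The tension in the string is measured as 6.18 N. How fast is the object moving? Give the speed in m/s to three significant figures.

8.37 m/s

T = m v²/r ⇒ v = √(T r / m) = √(6.18 × 2.30 / 0.203) = √70.02 = 8.368 m/s.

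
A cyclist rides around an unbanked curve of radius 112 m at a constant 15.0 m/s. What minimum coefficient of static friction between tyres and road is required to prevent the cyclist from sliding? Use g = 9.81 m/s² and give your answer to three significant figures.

0.205

Friction provides the centripetal force: μ_s m g = m v²/r, so μ_s = v²/(g r) = (15.00)²/(9.81 × 112) = 225.0/1099 = 0.2048.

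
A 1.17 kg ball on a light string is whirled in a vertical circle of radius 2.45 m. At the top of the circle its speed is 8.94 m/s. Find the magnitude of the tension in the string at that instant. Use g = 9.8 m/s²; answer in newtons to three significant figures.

At the top, both T and the weight mg point inward (toward the centre), so T + mg = mv²/r.
T = m(v²/r − g) = 1.17 × ((8.94)²/2.45 − 9.8) = 1.17 × (32.62 − 9.8) = 1.17 × 22.82 = 26.70 N.

26.7 N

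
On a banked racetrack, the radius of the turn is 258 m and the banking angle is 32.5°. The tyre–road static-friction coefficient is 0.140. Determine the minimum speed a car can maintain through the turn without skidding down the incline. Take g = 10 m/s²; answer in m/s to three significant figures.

At the minimum speed, friction acts up the slope at its limiting value f = μN. Radially (horizontal, toward centre): N sinθ − μN cosθ = mv²/r. Vertically: N cosθ + μN sinθ = mg.
Dividing: v² = r g (sinθ − μcosθ)/(cosθ + μsinθ).
sinθ − μcosθ = 0.5373 − 0.140×0.8434 = 0.4192; cosθ + μsinθ = 0.8434 + 0.140×0.5373 = 0.9186.
v² = 258 × 10.0 × 0.4192/0.9186 = 1177 m²/s², so v = 34.31 m/s.

34.3 m/s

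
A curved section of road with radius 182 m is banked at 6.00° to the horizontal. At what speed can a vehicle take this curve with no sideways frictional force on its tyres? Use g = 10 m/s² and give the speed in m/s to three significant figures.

On a frictionless banked curve, N sinθ = mv²/r and N cosθ = mg, so tanθ = v²/(rg).
v = √(r g tanθ) = √(182 × 10.0 × tan 6.00°) = √(182 × 10.0 × 0.1051) = √191.3 = 13.83 m/s.

13.8 m/s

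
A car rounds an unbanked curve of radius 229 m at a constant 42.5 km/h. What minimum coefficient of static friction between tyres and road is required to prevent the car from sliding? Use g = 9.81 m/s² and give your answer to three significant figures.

0.0620

v = 42.5/3.6 = 11.81 m/s.
Friction provides the centripetal force: μ_s m g = m v²/r, so μ_s = v²/(g r) = (11.81)²/(9.81 × 229) = 139.4/2246 = 0.06204.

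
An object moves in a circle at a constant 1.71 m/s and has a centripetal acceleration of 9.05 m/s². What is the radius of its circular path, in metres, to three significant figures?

0.323 m

a_c = v²/r ⇒ r = v²/a_c = (1.71)²/9.05 = 2.924/9.05 = 0.3231 m.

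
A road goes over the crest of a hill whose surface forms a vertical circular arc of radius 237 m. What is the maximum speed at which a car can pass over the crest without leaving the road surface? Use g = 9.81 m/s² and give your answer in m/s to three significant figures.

48.2 m/s

At the crest the centre of the circle is below the car, so the net downward (centripetal) force is mg − N = mv²/r.
The car leaves the road when N → 0, giving v_max = √(g r) = √(9.81 × 237) = 48.22 m/s.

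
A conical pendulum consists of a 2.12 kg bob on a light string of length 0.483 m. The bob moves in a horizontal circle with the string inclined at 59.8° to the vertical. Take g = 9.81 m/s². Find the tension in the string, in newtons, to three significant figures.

Vertically the bob has no acceleration, so T cosθ = mg.
T = mg/cosθ = 2.12 × 9.81 / cos 59.8° = 20.80/0.5030 = 41.34 N.

41.3 N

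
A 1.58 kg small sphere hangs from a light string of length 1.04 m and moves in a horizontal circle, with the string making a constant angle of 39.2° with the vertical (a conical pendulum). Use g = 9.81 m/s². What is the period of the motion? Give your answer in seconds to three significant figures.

1.80 s

r = L sinθ = 0.6573 m. From T sinθ = mω²r and T cosθ = mg: tanθ = ω²r/g, so ω² = g tanθ / r = g/(L cosθ).
ω = √(g/(L cosθ)) = √(9.81/(1.04 × 0.7749)) = √12.17 = 3.489 rad/s.
Period = 2π/ω = 1.801 s.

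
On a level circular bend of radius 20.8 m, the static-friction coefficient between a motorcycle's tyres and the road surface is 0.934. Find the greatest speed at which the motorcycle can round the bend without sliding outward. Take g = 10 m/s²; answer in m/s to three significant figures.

13.9 m/s

Friction provides the centripetal force on a flat curve. At maximum speed it is at its limiting value: μ_s m g = m v²/r.
Mass cancels: v_max = √(μ_s g r) = √(0.934 × 10.0 × 20.8) = √194.3 = 13.94 m/s.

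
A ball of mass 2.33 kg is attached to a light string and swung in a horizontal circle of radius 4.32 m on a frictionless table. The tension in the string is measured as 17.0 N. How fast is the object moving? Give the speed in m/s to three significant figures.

5.61 m/s

T = m v²/r ⇒ v = √(T r / m) = √(17.0 × 4.32 / 2.33) = √31.52 = 5.614 m/s.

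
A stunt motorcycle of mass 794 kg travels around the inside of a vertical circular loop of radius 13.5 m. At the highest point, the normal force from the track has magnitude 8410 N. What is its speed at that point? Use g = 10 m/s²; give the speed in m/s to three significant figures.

16.7 m/s

At the top, N + mg = mv²/r, so v = √(r(N/m + g)) = √(13.5 × (8410/794 + 10.0)) = √(13.5 × 20.59) = √278.0 = 16.67 m/s.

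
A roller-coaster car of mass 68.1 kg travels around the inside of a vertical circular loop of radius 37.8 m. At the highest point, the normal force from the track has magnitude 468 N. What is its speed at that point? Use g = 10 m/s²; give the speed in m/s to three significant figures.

At the top, N + mg = mv²/r, so v = √(r(N/m + g)) = √(37.8 × (468/68.1 + 10.0)) = √(37.8 × 16.87) = √637.8 = 25.25 m/s.

25.3 m/s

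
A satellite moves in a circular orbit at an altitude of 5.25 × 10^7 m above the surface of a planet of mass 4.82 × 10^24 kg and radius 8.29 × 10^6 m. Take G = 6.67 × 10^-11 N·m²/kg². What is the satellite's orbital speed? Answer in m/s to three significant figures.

Orbital radius r = R + h = 8.29 × 10^6 + 5.25 × 10^7 = 6.079 × 10^7 m.
Gravity supplies the centripetal force: G M m / r² = m v² / r, so v = √(GM/r).
v = √(6.67 × 10^-11 × 4.82 × 10^24 / 6.079 × 10^7) = √(5.289 × 10^6) = 2300 m/s.

2300 m/s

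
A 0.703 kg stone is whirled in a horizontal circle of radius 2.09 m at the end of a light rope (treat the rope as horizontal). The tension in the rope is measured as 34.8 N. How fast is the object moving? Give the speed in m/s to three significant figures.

T = m v²/r ⇒ v = √(T r / m) = √(34.8 × 2.09 / 0.703) = √103.5 = 10.17 m/s.

10.2 m/s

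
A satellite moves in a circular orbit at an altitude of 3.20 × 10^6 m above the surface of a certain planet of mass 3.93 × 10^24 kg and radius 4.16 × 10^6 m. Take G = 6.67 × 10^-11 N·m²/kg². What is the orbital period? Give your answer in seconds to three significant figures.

r = R + h = 4.16 × 10^6 + 3.20 × 10^6 = 7.360 × 10^6 m. Gravity provides the centripetal force: G M m / r² = m v² / r ⇒ v = √(GM/r) = 5968 m/s.
T = 2πr/v = 2π × 7.360 × 10^6 / 5968 = 7749 s.

7750 s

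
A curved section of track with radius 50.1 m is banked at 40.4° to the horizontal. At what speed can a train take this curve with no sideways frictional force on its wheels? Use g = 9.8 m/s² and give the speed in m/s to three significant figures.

On a frictionless banked curve, N sinθ = mv²/r and N cosθ = mg, so tanθ = v²/(rg).
v = √(r g tanθ) = √(50.1 × 9.8 × tan 40.4°) = √(50.1 × 9.8 × 0.8511) = √417.9 = 20.44 m/s.

20.4 m/s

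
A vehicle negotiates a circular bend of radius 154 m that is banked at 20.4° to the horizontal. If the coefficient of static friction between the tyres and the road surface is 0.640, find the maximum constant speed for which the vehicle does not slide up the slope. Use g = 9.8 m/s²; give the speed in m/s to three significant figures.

44.8 m/s

At the maximum speed, friction acts down the slope at its limiting value f = μN. Radially (horizontal, toward centre): N sinθ + μN cosθ = mv²/r. Vertically: N cosθ − μN sinθ = mg.
Dividing: v² = r g (sinθ + μcosθ)/(cosθ − μsinθ).
sinθ + μcosθ = 0.3486 + 0.640×0.9373 = 0.9484; cosθ − μsinθ = 0.9373 − 0.640×0.3486 = 0.7142.
v² = 154 × 9.8 × 0.9484/0.7142 = 2004 m²/s², so v = 44.77 m/s.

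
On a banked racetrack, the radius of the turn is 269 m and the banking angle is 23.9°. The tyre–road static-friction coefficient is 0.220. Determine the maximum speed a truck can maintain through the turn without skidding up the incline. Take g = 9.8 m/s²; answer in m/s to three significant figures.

44.0 m/s

At the maximum speed, friction acts down the slope at its limiting value f = μN. Radially (horizontal, toward centre): N sinθ + μN cosθ = mv²/r. Vertically: N cosθ − μN sinθ = mg.
Dividing: v² = r g (sinθ + μcosθ)/(cosθ − μsinθ).
sinθ + μcosθ = 0.4051 + 0.220×0.9143 = 0.6063; cosθ − μsinθ = 0.9143 − 0.220×0.4051 = 0.8251.
v² = 269 × 9.8 × 0.6063/0.8251 = 1937 m²/s², so v = 44.01 m/s.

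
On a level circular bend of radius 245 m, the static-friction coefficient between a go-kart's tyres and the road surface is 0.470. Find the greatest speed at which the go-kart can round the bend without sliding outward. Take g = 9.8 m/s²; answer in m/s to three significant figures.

33.6 m/s

The only inward force on a level bend is static friction, so at the limit f_s = μ_s N = μ_s m g = m v²/r.
Mass cancels: v_max = √(μ_s g r) = √(0.470 × 9.8 × 245) = √1128 = 33.59 m/s.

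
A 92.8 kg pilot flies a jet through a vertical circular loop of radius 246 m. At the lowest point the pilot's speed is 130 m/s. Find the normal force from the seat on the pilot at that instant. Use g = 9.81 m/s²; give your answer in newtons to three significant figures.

7290 N

At the lowest point, N points up (toward the centre) and the weight mg points down (away from the centre), so the net inward force is N − mg = mv²/r.
N = m(v²/r + g) = 92.8 × ((130)²/246 + 9.81) = 92.8 × (68.70 + 9.81) = 92.8 × 78.51 = 7286 N.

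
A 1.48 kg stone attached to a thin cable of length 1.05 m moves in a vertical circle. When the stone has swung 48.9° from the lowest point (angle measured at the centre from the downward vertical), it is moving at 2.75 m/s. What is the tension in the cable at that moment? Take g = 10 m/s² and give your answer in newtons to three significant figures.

20.4 N

Take the radial direction toward the centre of the circle as positive. The component of the weight along the string toward the centre is −mg cos φ (φ measured from the bottom), so Newton's second law along the string gives T − mg cos φ = m v²/r.
cos 48.9° = 0.6574, so T = m(v²/r + g cos φ) = 1.48 × ((2.75)²/1.05 + 10.0 × 0.6574) = 1.48 × (7.202 + (6.574)) = 1.48 × 13.78 = 20.39 N.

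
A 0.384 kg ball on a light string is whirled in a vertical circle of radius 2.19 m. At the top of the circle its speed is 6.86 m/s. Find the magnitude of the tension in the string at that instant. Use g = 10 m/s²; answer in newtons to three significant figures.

At the top, both T and the weight mg point inward (toward the centre), so T + mg = mv²/r.
T = m(v²/r − g) = 0.384 × ((6.86)²/2.19 − 10.0) = 0.384 × (21.49 − 10.0) = 0.384 × 11.49 = 4.412 N.

4.41 N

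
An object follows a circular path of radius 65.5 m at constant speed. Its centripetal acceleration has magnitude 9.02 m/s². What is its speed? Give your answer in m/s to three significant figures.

24.3 m/s

a_c = v²/r ⇒ v = √(a_c · r) = √(9.02 × 65.5) = √590.8 = 24.31 m/s.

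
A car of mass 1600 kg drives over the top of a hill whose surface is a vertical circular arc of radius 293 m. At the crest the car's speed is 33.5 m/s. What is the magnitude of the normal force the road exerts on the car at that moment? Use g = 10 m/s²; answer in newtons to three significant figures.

9870 N

At the crest the centripetal acceleration points downward (toward the centre of the arc), so mg − N = mv²/r.
N = m(g − v²/r) = 1600 × (10.0 − (33.5)²/293) = 1600 × (10.0 − 3.830) = 1600 × 6.170 = 9872 N.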